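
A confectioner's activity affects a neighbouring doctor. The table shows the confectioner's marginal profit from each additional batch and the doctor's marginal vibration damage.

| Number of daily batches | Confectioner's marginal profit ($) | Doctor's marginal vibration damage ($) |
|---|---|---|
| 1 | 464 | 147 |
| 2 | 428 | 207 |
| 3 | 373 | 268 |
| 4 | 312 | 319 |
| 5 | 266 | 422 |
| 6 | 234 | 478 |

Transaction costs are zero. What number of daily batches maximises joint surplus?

Bargaining reaches the level where marginal profit last exceeds marginal vibration damage.
That holds through level 3 (373 ≥ 268) but not at 4 (312 < 319).

3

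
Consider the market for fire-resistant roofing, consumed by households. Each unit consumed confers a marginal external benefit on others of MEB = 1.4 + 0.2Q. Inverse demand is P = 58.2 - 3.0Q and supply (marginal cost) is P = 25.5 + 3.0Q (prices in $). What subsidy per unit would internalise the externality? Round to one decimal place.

Social marginal benefit = demand + MEB = 59.6 - 2.8Q.
Set SMB = MC: 59.6 - 2.8Q = 25.5 + 3.0Q → Q* = 5.8793.
The Pigouvian subsidy equals MEB at Q*: 1.4 + 0.2×5.8793 = 2.5759.

subsidy = $2.6 per unit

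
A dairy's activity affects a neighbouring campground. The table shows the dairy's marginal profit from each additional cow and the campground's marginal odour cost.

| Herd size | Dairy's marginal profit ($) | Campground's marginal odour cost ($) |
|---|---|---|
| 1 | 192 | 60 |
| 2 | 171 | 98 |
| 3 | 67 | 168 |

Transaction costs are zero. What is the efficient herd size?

Bargaining reaches the level where marginal profit last exceeds marginal odour cost.
That holds through level 2 (171 ≥ 98) but not at 3 (67 < 168).

2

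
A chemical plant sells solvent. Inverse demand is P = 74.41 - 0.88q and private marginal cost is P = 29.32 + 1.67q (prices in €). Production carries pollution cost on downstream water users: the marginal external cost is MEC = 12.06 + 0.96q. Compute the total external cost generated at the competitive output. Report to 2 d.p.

Market equilibrium (private): 29.32 + 1.67q = 74.41 - 0.88q → q_m = 17.6824.
Total external cost = ∫₀^{q_m} (12.06 + 0.96q) dq = 12.06×17.6824 + ½×0.96×17.6824² = 363.3300.

€363.33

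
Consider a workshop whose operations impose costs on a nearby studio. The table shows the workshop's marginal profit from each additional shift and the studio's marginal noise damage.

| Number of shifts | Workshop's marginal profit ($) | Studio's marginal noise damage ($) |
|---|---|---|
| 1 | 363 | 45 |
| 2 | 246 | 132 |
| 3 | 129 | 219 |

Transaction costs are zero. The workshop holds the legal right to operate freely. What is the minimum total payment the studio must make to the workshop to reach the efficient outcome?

$129

Left alone the workshop would choose level 3 (marginal profit stays positive).
Efficient level: k* = 2 (marginal profit ≥ marginal noise damage through 2).
The studio must at least cover the workshop's forgone profit from cutting 3→2: 129 = 129.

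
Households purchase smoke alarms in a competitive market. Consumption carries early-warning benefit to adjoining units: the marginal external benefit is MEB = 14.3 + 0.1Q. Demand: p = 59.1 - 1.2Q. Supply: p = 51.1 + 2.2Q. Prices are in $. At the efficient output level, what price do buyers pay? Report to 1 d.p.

Social marginal benefit = demand + MEB = 73.4 - 1.1Q.
Set SMB = MC: 73.4 - 1.1Q = 51.1 + 2.2Q → Q* = 6.7576.
Consumer price on the demand curve at Q*: 59.1 − 1.2×6.7576 = 50.9909.

P = $51.0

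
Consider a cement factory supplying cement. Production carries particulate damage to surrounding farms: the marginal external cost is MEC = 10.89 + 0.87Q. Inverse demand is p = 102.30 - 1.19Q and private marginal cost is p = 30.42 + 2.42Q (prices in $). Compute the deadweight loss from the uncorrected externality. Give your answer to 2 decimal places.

Market equilibrium (private): 30.42 + 2.42Q = 102.30 - 1.19Q → Q_m = 19.9114.
Social marginal cost = private MC + MEC = 41.31 + 3.29Q.
Set SMC = demand: 41.31 + 3.29Q = 102.30 - 1.19Q → Q* = 13.6138.
Height of the DWL triangle at Q_m is SMC(Q_m) − demand(Q_m) = MEC(Q_m) = 28.2129.
DWL = ½ × 6.2976 × 28.2129 = 88.8368.

DWL = $88.84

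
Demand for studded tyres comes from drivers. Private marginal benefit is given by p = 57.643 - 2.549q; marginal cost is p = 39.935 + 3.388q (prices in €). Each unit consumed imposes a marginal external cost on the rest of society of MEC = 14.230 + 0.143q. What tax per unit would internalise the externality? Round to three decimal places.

tax = €14.312 per unit

Social marginal benefit = demand − MEC = 43.413 - 2.692q.
Set SMB = MC: 43.413 - 2.692q = 39.935 + 3.388q → q* = 0.5720.
The Pigouvian tax equals MEC at q*: 14.230 + 0.143×0.5720 = 14.3118.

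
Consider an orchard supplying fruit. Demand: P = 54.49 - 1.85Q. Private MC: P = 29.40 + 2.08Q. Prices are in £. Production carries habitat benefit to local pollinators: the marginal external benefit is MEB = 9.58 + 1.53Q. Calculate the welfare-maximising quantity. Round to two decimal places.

Social marginal cost = private MC − MEB = 19.82 + 0.55Q.
Set SMC = demand: 19.82 + 0.55Q = 54.49 - 1.85Q → Q* = 14.4458.

Q* = 14.45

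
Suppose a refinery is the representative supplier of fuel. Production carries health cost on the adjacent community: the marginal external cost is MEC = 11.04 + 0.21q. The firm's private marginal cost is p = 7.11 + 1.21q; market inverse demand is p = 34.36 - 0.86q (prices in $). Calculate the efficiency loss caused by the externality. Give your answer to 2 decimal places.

Market equilibrium (private): 7.11 + 1.21q = 34.36 - 0.86q → q_m = 13.1643.
Social marginal cost = private MC + MEC = 18.15 + 1.42q.
Set SMC = demand: 18.15 + 1.42q = 34.36 - 0.86q → q* = 7.1096.
The loss is the area between SMC and demand from q* to q_m; with linear curves that's a triangle of height MEC(q_m).
DWL = ½ × 6.0547 × 13.8045 = 41.7911.

DWL = $41.79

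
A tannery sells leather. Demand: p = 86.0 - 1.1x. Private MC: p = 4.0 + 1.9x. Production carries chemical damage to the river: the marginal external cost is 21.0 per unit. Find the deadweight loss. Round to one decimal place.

DWL = 73.5

Market equilibrium (private): 4.0 + 1.9x = 86.0 - 1.1x → x_m = 27.3333.
Social marginal cost = private MC + MEC = 25.0 + 1.9x.
Set SMC = demand: 25.0 + 1.9x = 86.0 - 1.1x → x* = 20.3333.
The welfare-loss triangle has base |x_m − x*| and height MEC(x_m) (the vertical gap between SMC and demand is zero at x* and MEC at x_m).
DWL = ½ × 7.0000 × 21.0000 = 73.5000.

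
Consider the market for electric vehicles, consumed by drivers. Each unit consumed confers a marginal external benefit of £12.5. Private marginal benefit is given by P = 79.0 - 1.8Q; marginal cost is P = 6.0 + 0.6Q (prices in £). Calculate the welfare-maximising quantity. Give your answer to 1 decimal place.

Social marginal benefit = demand + MEB = 91.5 - 1.8Q.
Set SMB = MC: 91.5 - 1.8Q = 6.0 + 0.6Q → Q* = 35.6250.

Q* = 35.6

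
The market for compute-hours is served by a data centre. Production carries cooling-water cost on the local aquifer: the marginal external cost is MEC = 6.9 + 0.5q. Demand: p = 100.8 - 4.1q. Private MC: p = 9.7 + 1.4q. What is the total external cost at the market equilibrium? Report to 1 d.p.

Market equilibrium (private): 9.7 + 1.4q = 100.8 - 4.1q → q_m = 16.5636.
Total external cost = ∫₀^{q_m} (6.9 + 0.5q) dq = 6.9×16.5636 + ½×0.5×16.5636² = 182.8771.

182.9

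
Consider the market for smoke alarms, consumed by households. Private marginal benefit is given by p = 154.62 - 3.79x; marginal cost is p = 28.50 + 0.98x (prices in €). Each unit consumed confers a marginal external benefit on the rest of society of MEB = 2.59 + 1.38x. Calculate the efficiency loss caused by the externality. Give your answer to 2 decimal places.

Market equilibrium (private): 28.50 + 0.98x = 154.62 - 3.79x → x_m = 26.4403.
Social marginal benefit = demand + MEB = 157.21 - 2.41x.
Set SMB = MC: 157.21 - 2.41x = 28.50 + 0.98x → x* = 37.9676.
Between x* and x_m the wedge SMB − MC runs linearly from 0 to MEB(x_m), so the loss is a triangle.
DWL = ½ × 11.5273 × 39.0775 = 225.2290.

DWL = €225.23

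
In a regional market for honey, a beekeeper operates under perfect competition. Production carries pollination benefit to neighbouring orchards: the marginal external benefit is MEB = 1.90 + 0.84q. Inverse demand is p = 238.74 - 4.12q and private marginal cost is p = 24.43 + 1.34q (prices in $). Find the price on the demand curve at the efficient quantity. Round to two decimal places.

Social marginal cost = private MC − MEB = 22.53 + 0.50q.
Set SMC = demand: 22.53 + 0.50q = 238.74 - 4.12q → q* = 46.7987.
Consumer price on the demand curve at q*: 238.74 − 4.12×46.7987 = 45.9294.

P = $45.93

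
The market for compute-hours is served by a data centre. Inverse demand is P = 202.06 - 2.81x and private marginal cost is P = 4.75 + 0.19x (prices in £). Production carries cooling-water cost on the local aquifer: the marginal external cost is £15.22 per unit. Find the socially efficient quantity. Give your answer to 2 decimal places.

Social marginal cost = private MC + MEC = 19.97 + 0.19x.
Set SMC = demand: 19.97 + 0.19x = 202.06 - 2.81x → x* = 60.6967.

x* = 60.70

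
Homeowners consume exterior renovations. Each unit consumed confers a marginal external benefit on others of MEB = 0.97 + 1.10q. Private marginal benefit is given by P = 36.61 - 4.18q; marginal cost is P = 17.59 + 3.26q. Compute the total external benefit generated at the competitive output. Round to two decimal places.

6.07

Market equilibrium (private): 17.59 + 3.26q = 36.61 - 4.18q → q_m = 2.5565.
Total external benefit = ∫₀^{q_m} (0.97 + 1.10q) dq = 0.97×2.5565 + ½×1.10×2.5565² = 6.0744.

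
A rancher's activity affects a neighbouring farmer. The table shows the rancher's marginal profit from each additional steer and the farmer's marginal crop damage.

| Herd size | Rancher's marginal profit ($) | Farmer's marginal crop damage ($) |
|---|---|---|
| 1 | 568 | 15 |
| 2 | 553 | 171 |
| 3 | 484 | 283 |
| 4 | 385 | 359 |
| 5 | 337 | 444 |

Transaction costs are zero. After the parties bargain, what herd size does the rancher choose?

Bargaining reaches the level where marginal profit last exceeds marginal crop damage.
That holds through level 4 (385 ≥ 359) but not at 5 (337 < 444).

4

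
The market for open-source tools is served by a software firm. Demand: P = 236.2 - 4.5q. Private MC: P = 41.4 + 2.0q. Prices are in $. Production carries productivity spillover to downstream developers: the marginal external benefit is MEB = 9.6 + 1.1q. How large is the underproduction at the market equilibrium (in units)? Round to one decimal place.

Market equilibrium (private): 41.4 + 2.0q = 236.2 - 4.5q → q_m = 29.9692.
Social marginal cost = private MC − MEB = 31.8 + 0.9q.
Set SMC = demand: 31.8 + 0.9q = 236.2 - 4.5q → q* = 37.8519.
Gap = |29.9692 − 37.8519| = 7.8827.

7.9 units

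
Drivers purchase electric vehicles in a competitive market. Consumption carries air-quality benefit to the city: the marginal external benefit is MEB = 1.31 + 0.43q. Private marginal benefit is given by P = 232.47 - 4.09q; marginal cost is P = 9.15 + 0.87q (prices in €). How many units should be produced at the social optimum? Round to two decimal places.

q* = 49.59

Social marginal benefit = demand + MEB = 233.78 - 3.66q.
Set SMB = MC: 233.78 - 3.66q = 9.15 + 0.87q → q* = 49.5872.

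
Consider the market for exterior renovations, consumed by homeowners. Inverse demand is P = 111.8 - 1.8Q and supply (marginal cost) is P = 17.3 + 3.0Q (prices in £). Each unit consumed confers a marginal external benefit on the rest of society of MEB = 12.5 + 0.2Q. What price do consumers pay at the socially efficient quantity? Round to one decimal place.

Social marginal benefit = demand + MEB = 124.3 - 1.6Q.
Set SMB = MC: 124.3 - 1.6Q = 17.3 + 3.0Q → Q* = 23.2609.
Consumer price on the demand curve at Q*: 111.8 − 1.8×23.2609 = 69.9304.

P = £69.9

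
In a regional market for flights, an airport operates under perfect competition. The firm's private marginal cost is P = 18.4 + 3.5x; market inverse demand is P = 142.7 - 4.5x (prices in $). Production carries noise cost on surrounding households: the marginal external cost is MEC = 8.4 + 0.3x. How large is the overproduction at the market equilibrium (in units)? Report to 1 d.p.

Market equilibrium (private): 18.4 + 3.5x = 142.7 - 4.5x → x_m = 15.5375.
Social marginal cost = private MC + MEC = 26.8 + 3.8x.
Set SMC = demand: 26.8 + 3.8x = 142.7 - 4.5x → x* = 13.9639.
Gap = |15.5375 − 13.9639| = 1.5736.

1.6 units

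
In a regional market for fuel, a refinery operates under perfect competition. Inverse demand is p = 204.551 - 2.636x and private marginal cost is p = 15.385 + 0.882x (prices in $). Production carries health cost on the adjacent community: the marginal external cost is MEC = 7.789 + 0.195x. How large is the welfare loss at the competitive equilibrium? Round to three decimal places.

DWL = $44.970

Market equilibrium (private): 15.385 + 0.882x = 204.551 - 2.636x → x_m = 53.7709.
Social marginal cost = private MC + MEC = 23.174 + 1.077x.
Set SMC = demand: 23.174 + 1.077x = 204.551 - 2.636x → x* = 48.8492.
The welfare-loss triangle has base |x_m − x*| and height MEC(x_m) (the vertical gap between SMC and demand is zero at x* and MEC at x_m).
DWL = ½ × 4.9217 × 18.2743 = 44.9703.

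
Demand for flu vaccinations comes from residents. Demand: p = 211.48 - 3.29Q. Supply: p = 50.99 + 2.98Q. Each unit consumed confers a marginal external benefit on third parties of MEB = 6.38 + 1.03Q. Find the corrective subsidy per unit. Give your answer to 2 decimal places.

Social marginal benefit = demand + MEB = 217.86 - 2.26Q.
Set SMB = MC: 217.86 - 2.26Q = 50.99 + 2.98Q → Q* = 31.8454.
The Pigouvian subsidy equals MEB at Q*: 6.38 + 1.03×31.8454 = 39.1808.

subsidy = 39.18 per unit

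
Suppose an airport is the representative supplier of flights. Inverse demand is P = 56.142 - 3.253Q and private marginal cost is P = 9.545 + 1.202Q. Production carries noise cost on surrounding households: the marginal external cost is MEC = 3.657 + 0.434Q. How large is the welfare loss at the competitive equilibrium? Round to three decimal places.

Market equilibrium (private): 9.545 + 1.202Q = 56.142 - 3.253Q → Q_m = 10.4595.
Social marginal cost = private MC + MEC = 13.202 + 1.636Q.
Set SMC = demand: 13.202 + 1.636Q = 56.142 - 3.253Q → Q* = 8.7830.
Between Q* and Q_m the wedge SMC − demand runs linearly from 0 to MEC(Q_m), so the loss is a triangle.
DWL = ½ × 1.6765 × 8.1964 = 6.8706.

DWL = 6.871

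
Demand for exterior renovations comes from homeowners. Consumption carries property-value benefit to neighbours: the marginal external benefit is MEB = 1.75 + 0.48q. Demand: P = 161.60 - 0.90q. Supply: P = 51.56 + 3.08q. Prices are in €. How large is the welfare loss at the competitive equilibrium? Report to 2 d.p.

Market equilibrium (private): 51.56 + 3.08q = 161.60 - 0.90q → q_m = 27.6482.
Social marginal benefit = demand + MEB = 163.35 - 0.42q.
Set SMB = MC: 163.35 - 0.42q = 51.56 + 3.08q → q* = 31.9400.
The loss is the area between SMB and MC from q* to q_m; with linear curves that's a triangle of height MEB(q_m).
DWL = ½ × 4.2918 × 15.0212 = 32.2340.

DWL = €32.23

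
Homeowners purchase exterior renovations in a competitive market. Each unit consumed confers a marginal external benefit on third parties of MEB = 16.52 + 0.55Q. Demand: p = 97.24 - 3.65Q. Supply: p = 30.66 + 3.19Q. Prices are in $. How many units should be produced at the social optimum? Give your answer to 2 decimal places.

Social marginal benefit = demand + MEB = 113.76 - 3.10Q.
Set SMB = MC: 113.76 - 3.10Q = 30.66 + 3.19Q → Q* = 13.2114.

Q* = 13.21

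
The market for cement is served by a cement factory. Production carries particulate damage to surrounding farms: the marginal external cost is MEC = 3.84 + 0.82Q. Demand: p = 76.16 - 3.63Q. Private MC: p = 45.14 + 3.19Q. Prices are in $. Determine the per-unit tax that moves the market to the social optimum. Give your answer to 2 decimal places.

tax = $6.76 per unit

Social marginal cost = private MC + MEC = 48.98 + 4.01Q.
Set SMC = demand: 48.98 + 4.01Q = 76.16 - 3.63Q → Q* = 3.5576.
The Pigouvian tax equals MEC at Q*: 3.84 + 0.82×3.5576 = 6.7572.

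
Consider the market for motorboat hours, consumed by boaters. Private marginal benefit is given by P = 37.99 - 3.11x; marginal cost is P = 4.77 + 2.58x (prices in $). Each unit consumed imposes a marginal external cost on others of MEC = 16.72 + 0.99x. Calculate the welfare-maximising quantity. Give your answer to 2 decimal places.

x* = 2.47

Social marginal benefit = demand − MEC = 21.27 - 4.10x.
Set SMB = MC: 21.27 - 4.10x = 4.77 + 2.58x → x* = 2.4701.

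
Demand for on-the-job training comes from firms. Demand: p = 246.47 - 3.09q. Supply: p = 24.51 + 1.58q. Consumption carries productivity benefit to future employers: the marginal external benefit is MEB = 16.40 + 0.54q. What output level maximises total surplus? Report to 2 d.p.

q* = 57.71

Social marginal benefit = demand + MEB = 262.87 - 2.55q.
Set SMB = MC: 262.87 - 2.55q = 24.51 + 1.58q → q* = 57.7143.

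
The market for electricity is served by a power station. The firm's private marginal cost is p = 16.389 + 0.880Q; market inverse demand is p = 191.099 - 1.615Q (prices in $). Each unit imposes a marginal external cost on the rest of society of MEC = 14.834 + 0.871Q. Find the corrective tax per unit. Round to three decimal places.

Social marginal cost = private MC + MEC = 31.223 + 1.751Q.
Set SMC = demand: 31.223 + 1.751Q = 191.099 - 1.615Q → Q* = 47.4973.
The Pigouvian tax equals MEC at Q*: 14.834 + 0.871×47.4973 = 56.2041.

tax = $56.204 per unit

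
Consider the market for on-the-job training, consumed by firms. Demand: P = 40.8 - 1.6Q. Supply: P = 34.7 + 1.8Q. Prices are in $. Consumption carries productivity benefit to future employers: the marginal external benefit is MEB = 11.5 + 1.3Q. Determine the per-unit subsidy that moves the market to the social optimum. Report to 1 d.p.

subsidy = $22.4 per unit

Social marginal benefit = demand + MEB = 52.3 - 0.3Q.
Set SMB = MC: 52.3 - 0.3Q = 34.7 + 1.8Q → Q* = 8.3810.
The Pigouvian subsidy equals MEB at Q*: 11.5 + 1.3×8.3810 = 22.3953.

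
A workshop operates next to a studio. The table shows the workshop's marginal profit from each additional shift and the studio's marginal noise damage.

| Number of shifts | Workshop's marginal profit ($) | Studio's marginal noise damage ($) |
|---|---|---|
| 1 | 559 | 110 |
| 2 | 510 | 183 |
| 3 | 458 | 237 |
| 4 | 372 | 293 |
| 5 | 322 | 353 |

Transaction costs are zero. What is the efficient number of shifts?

Bargaining reaches the level where marginal profit last exceeds marginal noise damage.
That holds through level 4 (372 ≥ 293) but not at 5 (322 < 353).

4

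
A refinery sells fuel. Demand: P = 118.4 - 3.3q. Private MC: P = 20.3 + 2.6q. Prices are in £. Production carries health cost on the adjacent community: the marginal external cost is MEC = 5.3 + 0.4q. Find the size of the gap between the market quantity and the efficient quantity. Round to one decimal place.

Market equilibrium (private): 20.3 + 2.6q = 118.4 - 3.3q → q_m = 16.6271.
Social marginal cost = private MC + MEC = 25.6 + 3.0q.
Set SMC = demand: 25.6 + 3.0q = 118.4 - 3.3q → q* = 14.7302.
Gap = |16.6271 − 14.7302| = 1.8969.

1.9 units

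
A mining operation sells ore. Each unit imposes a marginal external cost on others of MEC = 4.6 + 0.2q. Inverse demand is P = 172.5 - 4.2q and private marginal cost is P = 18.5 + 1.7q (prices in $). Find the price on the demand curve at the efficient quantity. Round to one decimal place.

Social marginal cost = private MC + MEC = 23.1 + 1.9q.
Set SMC = demand: 23.1 + 1.9q = 172.5 - 4.2q → q* = 24.4918.
Consumer price on the demand curve at q*: 172.5 − 4.2×24.4918 = 69.6344.

P = $69.6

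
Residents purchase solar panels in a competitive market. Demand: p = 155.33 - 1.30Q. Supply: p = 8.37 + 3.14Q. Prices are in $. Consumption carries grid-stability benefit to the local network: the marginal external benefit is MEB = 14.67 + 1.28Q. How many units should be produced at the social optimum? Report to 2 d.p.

Q* = 51.15

Social marginal benefit = demand + MEB = 170.00 - 0.02Q.
Set SMB = MC: 170.00 - 0.02Q = 8.37 + 3.14Q → Q* = 51.1487.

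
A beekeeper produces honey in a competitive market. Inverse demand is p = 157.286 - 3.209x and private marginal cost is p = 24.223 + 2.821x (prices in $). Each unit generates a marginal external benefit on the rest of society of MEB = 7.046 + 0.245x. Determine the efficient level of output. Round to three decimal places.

x* = 24.219

Social marginal cost = private MC − MEB = 17.177 + 2.576x.
Set SMC = demand: 17.177 + 2.576x = 157.286 - 3.209x → x* = 24.2194.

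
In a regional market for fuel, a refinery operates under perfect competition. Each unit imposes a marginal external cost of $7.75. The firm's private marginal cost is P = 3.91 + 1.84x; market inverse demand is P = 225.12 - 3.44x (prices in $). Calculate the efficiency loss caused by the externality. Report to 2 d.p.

DWL = $5.69

Market equilibrium (private): 3.91 + 1.84x = 225.12 - 3.44x → x_m = 41.8958.
Social marginal cost = private MC + MEC = 11.66 + 1.84x.
Set SMC = demand: 11.66 + 1.84x = 225.12 - 3.44x → x* = 40.4280.
Height of the DWL triangle at x_m is SMC(x_m) − demand(x_m) = MEC(x_m) = 7.7500.
DWL = ½ × 1.4678 × 7.7500 = 5.6877.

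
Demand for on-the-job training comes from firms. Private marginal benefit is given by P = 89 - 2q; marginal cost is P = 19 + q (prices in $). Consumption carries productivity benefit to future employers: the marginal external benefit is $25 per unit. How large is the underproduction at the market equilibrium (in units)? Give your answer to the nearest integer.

8 units

Market equilibrium (private): 19 + q = 89 - 2q → q_m = 23.3333.
Social marginal benefit = demand + MEB = 114 - 2q.
Set SMB = MC: 114 - 2q = 19 + q → q* = 31.6667.
Gap = |23.3333 − 31.6667| = 8.3334.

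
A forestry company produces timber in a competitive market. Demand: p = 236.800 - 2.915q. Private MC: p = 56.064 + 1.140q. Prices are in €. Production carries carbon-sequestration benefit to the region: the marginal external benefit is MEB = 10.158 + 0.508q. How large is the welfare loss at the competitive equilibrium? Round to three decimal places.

DWL = €151.656

Market equilibrium (private): 56.064 + 1.140q = 236.800 - 2.915q → q_m = 44.5711.
Social marginal cost = private MC − MEB = 45.906 + 0.632q.
Set SMC = demand: 45.906 + 0.632q = 236.800 - 2.915q → q* = 53.8184.
The welfare-loss triangle has base |q_m − q*| and height MEB(q_m) (the vertical gap between SMC and demand is zero at q* and MEB at q_m).
DWL = ½ × 9.2473 × 32.8001 = 151.6562.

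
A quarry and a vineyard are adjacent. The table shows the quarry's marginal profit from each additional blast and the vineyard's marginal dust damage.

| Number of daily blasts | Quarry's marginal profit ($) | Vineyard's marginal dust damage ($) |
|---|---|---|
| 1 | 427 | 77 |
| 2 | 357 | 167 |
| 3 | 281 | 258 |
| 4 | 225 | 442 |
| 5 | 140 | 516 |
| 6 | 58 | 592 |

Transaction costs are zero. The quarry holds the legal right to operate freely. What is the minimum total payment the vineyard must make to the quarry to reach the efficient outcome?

$423

Left alone the quarry would choose level 6 (marginal profit stays positive).
Efficient level: k* = 3 (marginal profit ≥ marginal dust damage through 3).
The vineyard must at least cover the quarry's forgone profit from cutting 6→3: 225 + 140 + 58 = 423.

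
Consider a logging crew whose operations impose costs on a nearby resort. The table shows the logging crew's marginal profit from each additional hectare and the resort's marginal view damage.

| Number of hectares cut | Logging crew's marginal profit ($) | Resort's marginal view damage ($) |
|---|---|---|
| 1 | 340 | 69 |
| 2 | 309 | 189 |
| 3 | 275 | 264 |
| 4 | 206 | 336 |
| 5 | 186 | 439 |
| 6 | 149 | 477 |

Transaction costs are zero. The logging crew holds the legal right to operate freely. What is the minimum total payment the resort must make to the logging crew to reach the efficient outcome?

Left alone the logging crew would choose level 6 (marginal profit stays positive).
Efficient level: k* = 3 (marginal profit ≥ marginal view damage through 3).
The resort must at least cover the logging crew's forgone profit from cutting 6→3: 206 + 186 + 149 = 541.

$541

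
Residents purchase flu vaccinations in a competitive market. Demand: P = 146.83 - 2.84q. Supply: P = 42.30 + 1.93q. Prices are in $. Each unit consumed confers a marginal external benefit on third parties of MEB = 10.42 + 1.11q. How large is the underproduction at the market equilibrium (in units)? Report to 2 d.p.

9.49 units

Market equilibrium (private): 42.30 + 1.93q = 146.83 - 2.84q → q_m = 21.9140.
Social marginal benefit = demand + MEB = 157.25 - 1.73q.
Set SMB = MC: 157.25 - 1.73q = 42.30 + 1.93q → q* = 31.4071.
Gap = |21.9140 − 31.4071| = 9.4931.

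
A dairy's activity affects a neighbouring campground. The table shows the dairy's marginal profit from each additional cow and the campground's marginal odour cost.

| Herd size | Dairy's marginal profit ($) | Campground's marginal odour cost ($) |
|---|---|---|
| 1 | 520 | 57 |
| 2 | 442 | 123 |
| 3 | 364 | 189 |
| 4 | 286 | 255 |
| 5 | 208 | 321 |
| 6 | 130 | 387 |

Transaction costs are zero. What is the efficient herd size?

Bargaining reaches the level where marginal profit last exceeds marginal odour cost.
That holds through level 4 (286 ≥ 255) but not at 5 (208 < 321).

4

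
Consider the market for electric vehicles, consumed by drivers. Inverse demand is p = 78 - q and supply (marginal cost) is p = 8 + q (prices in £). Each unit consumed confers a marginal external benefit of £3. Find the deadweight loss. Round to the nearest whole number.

DWL = £2

Market equilibrium (private): 8 + q = 78 - q → q_m = 35.0000.
Social marginal benefit = demand + MEB = 81 - q.
Set SMB = MC: 81 - q = 8 + q → q* = 36.5000.
The welfare-loss triangle has base |q_m − q*| and height MEB(q_m) (the vertical gap between SMB and MC is zero at q* and MEB at q_m).
DWL = ½ × 1.5000 × 3.0000 = 2.2500.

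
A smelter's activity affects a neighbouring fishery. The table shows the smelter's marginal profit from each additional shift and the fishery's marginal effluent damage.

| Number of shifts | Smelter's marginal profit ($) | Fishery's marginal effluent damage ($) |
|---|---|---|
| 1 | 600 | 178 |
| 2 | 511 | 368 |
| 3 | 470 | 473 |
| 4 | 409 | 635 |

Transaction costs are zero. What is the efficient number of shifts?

Bargaining reaches the level where marginal profit last exceeds marginal effluent damage.
That holds through level 2 (511 ≥ 368) but not at 3 (470 < 473).

2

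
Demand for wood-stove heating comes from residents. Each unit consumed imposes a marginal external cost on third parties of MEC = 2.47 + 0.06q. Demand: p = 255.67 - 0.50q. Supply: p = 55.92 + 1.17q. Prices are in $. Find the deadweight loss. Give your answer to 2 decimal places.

DWL = $26.90

Market equilibrium (private): 55.92 + 1.17q = 255.67 - 0.50q → q_m = 119.6108.
Social marginal benefit = demand − MEC = 253.20 - 0.56q.
Set SMB = MC: 253.20 - 0.56q = 55.92 + 1.17q → q* = 114.0347.
The loss is the area between SMB and MC from q* to q_m; with linear curves that's a triangle of height MEC(q_m).
DWL = ½ × 5.5761 × 9.6466 = 26.8952.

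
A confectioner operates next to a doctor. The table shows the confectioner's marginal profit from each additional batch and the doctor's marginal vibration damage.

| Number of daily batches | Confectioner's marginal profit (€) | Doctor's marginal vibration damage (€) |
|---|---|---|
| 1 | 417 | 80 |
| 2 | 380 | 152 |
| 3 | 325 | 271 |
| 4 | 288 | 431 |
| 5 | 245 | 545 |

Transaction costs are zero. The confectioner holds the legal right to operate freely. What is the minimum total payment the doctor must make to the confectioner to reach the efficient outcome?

Left alone the confectioner would choose level 5 (marginal profit stays positive).
Efficient level: k* = 3 (marginal profit ≥ marginal vibration damage through 3).
The doctor must at least cover the confectioner's forgone profit from cutting 5→3: 288 + 245 = 533.

€533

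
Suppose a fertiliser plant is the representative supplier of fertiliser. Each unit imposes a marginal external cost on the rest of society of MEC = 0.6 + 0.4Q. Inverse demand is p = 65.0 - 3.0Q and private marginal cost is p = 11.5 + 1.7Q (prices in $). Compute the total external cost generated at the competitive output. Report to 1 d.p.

Market equilibrium (private): 11.5 + 1.7Q = 65.0 - 3.0Q → Q_m = 11.3830.
Total external cost = ∫₀^{Q_m} (0.6 + 0.4Q) dQ = 0.6×11.3830 + ½×0.4×11.3830² = 32.7443.

$32.7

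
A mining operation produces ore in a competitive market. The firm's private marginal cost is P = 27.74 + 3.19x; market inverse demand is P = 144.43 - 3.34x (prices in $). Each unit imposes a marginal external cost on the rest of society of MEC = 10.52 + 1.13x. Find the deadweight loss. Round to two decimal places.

DWL = $61.57

Market equilibrium (private): 27.74 + 3.19x = 144.43 - 3.34x → x_m = 17.8698.
Social marginal cost = private MC + MEC = 38.26 + 4.32x.
Set SMC = demand: 38.26 + 4.32x = 144.43 - 3.34x → x* = 13.8603.
Height of the DWL triangle at x_m is SMC(x_m) − demand(x_m) = MEC(x_m) = 30.7129.
DWL = ½ × 4.0095 × 30.7129 = 61.5717.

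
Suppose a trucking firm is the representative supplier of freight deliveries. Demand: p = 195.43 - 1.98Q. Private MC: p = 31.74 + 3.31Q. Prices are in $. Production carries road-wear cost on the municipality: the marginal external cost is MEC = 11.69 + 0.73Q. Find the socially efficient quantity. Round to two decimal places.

Social marginal cost = private MC + MEC = 43.43 + 4.04Q.
Set SMC = demand: 43.43 + 4.04Q = 195.43 - 1.98Q → Q* = 25.2492.

Q* = 25.25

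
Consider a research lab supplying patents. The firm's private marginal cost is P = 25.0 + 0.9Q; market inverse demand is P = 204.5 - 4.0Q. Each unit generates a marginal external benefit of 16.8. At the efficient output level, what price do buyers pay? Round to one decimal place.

Social marginal cost = private MC − MEB = 8.2 + 0.9Q.
Set SMC = demand: 8.2 + 0.9Q = 204.5 - 4.0Q → Q* = 40.0612.
Consumer price on the demand curve at Q*: 204.5 − 4.0×40.0612 = 44.2552.

P = 44.3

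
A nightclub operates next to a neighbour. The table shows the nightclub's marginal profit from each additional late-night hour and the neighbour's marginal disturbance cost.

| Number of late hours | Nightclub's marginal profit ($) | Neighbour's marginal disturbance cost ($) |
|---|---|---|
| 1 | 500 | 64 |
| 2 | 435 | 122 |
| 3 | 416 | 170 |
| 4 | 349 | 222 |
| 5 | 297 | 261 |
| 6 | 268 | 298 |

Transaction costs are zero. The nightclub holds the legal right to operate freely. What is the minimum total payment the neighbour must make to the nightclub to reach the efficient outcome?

$268

Left alone the nightclub would choose level 6 (marginal profit stays positive).
Efficient level: k* = 5 (marginal profit ≥ marginal disturbance cost through 5).
The neighbour must at least cover the nightclub's forgone profit from cutting 6→5: 268 = 268.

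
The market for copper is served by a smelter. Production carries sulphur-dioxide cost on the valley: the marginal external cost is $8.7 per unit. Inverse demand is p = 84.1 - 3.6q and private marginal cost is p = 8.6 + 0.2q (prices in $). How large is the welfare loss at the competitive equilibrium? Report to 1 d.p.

Market equilibrium (private): 8.6 + 0.2q = 84.1 - 3.6q → q_m = 19.8684.
Social marginal cost = private MC + MEC = 17.3 + 0.2q.
Set SMC = demand: 17.3 + 0.2q = 84.1 - 3.6q → q* = 17.5789.
Between q* and q_m the wedge SMC − demand runs linearly from 0 to MEC(q_m), so the loss is a triangle.
DWL = ½ × 2.2895 × 8.7000 = 9.9593.

DWL = $10.0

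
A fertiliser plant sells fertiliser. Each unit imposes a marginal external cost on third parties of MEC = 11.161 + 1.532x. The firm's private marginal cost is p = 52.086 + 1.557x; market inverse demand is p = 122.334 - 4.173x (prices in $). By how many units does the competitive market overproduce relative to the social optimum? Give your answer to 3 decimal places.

4.123 units

Market equilibrium (private): 52.086 + 1.557x = 122.334 - 4.173x → x_m = 12.2597.
Social marginal cost = private MC + MEC = 63.247 + 3.089x.
Set SMC = demand: 63.247 + 3.089x = 122.334 - 4.173x → x* = 8.1365.
Gap = |12.2597 − 8.1365| = 4.1232.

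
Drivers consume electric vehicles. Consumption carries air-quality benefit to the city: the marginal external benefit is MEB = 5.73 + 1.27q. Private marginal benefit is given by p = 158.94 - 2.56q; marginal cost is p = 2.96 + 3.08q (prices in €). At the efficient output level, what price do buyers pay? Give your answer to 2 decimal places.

P = €64.21

Social marginal benefit = demand + MEB = 164.67 - 1.29q.
Set SMB = MC: 164.67 - 1.29q = 2.96 + 3.08q → q* = 37.0046.
Consumer price on the demand curve at q*: 158.94 − 2.56×37.0046 = 64.2082.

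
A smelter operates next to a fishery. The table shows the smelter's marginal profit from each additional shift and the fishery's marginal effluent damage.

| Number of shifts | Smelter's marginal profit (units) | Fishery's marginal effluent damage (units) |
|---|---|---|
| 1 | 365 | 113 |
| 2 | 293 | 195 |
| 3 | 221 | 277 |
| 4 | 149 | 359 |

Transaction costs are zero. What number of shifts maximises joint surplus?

2

Bargaining reaches the level where marginal profit last exceeds marginal effluent damage.
That holds through level 2 (293 ≥ 195) but not at 3 (221 < 277).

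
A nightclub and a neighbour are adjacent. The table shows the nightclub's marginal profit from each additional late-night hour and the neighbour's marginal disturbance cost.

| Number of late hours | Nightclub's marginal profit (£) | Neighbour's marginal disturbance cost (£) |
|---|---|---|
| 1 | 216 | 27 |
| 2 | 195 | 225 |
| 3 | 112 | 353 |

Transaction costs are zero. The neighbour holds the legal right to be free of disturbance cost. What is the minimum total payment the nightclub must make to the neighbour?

£27

Efficient level: marginal profit ≥ marginal disturbance cost through level 1, so k* = 1.
With the neighbour holding the right, the nightclub must at least compensate total damage at k*: 27 = 27.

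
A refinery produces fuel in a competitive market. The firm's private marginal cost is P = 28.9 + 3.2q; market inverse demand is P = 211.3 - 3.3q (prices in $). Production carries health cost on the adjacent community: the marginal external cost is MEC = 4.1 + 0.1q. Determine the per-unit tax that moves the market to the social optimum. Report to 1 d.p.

Social marginal cost = private MC + MEC = 33.0 + 3.3q.
Set SMC = demand: 33.0 + 3.3q = 211.3 - 3.3q → q* = 27.0152.
The Pigouvian tax equals MEC at q*: 4.1 + 0.1×27.0152 = 6.8015.

tax = $6.8 per unit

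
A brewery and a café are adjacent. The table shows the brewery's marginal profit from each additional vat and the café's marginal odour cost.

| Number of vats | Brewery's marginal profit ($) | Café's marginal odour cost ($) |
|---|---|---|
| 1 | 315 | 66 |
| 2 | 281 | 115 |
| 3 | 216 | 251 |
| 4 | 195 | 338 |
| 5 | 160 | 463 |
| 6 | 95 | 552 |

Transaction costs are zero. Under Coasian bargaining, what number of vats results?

2

Bargaining reaches the level where marginal profit last exceeds marginal odour cost.
That holds through level 2 (281 ≥ 115) but not at 3 (216 < 251).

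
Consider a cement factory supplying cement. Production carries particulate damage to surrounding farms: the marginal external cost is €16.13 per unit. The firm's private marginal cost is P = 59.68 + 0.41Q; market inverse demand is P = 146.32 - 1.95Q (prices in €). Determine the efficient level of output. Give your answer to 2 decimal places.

Social marginal cost = private MC + MEC = 75.81 + 0.41Q.
Set SMC = demand: 75.81 + 0.41Q = 146.32 - 1.95Q → Q* = 29.8771.

Q* = 29.88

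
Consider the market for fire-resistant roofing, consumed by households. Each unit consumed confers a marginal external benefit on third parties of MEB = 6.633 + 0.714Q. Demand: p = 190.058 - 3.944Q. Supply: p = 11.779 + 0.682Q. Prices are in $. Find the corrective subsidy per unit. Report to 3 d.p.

Social marginal benefit = demand + MEB = 196.691 - 3.230Q.
Set SMB = MC: 196.691 - 3.230Q = 11.779 + 0.682Q → Q* = 47.2679.
The Pigouvian subsidy equals MEB at Q*: 6.633 + 0.714×47.2679 = 40.3823.

subsidy = $40.382 per unit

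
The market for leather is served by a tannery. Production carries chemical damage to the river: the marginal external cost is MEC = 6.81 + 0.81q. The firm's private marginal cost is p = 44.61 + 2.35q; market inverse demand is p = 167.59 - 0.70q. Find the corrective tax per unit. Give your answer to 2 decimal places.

tax = 31.19 per unit

Social marginal cost = private MC + MEC = 51.42 + 3.16q.
Set SMC = demand: 51.42 + 3.16q = 167.59 - 0.70q → q* = 30.0959.
The Pigouvian tax equals MEC at q*: 6.81 + 0.81×30.0959 = 31.1877.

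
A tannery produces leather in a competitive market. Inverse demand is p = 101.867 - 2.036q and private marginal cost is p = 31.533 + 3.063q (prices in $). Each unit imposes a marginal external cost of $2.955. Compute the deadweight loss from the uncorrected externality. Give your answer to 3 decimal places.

Market equilibrium (private): 31.533 + 3.063q = 101.867 - 2.036q → q_m = 13.7937.
Social marginal cost = private MC + MEC = 34.488 + 3.063q.
Set SMC = demand: 34.488 + 3.063q = 101.867 - 2.036q → q* = 13.2142.
The loss is the area between SMC and demand from q* to q_m; with linear curves that's a triangle of height MEC(q_m).
DWL = ½ × 0.5795 × 2.9550 = 0.8562.

DWL = $0.856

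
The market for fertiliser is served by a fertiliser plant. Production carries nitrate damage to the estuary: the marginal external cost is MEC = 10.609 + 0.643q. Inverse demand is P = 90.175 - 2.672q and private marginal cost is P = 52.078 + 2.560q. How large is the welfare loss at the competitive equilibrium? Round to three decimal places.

Market equilibrium (private): 52.078 + 2.560q = 90.175 - 2.672q → q_m = 7.2815.
Social marginal cost = private MC + MEC = 62.687 + 3.203q.
Set SMC = demand: 62.687 + 3.203q = 90.175 - 2.672q → q* = 4.6788.
The loss is the area between SMC and demand from q* to q_m; with linear curves that's a triangle of height MEC(q_m).
DWL = ½ × 2.6027 × 15.2910 = 19.8989.

DWL = 19.899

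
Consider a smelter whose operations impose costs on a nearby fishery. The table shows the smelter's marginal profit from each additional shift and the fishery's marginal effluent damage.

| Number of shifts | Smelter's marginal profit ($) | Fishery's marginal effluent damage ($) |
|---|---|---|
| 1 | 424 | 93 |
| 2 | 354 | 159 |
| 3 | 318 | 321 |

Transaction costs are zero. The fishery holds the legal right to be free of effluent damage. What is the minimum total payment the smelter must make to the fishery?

Efficient level: marginal profit ≥ marginal effluent damage through level 2, so k* = 2.
With the fishery holding the right, the smelter must at least compensate total damage at k*: 93 + 159 = 252.

$252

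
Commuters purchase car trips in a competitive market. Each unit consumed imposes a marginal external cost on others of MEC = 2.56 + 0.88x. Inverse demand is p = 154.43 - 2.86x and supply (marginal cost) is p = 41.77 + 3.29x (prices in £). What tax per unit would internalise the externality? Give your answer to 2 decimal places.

tax = £16.34 per unit

Social marginal benefit = demand − MEC = 151.87 - 3.74x.
Set SMB = MC: 151.87 - 3.74x = 41.77 + 3.29x → x* = 15.6615.
The Pigouvian tax equals MEC at x*: 2.56 + 0.88×15.6615 = 16.3421.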